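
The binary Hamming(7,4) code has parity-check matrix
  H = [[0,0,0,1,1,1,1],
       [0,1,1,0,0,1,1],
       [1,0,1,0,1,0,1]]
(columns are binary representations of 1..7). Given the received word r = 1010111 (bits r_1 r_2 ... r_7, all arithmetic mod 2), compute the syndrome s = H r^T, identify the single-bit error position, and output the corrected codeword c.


s = (1, 1, 0)^T, error position = 6, corrected codeword c = 1010101

Compute s = H r^T mod 2 one row at a time:
  s_1 = 0 + 1 + 1 + 1 = 3 ≡ 1 (mod 2).
  s_2 = 0 + 1 + 1 + 1 = 3 ≡ 1 (mod 2).
  s_3 = 1 + 1 + 1 + 1 = 4 ≡ 0 (mod 2).
s = (1, 1, 0)^T — this equals column 6 of H (binary 110), so error is at position 6.
Correct: flip bit 6 of r = 1010111 to get c = 1010101.


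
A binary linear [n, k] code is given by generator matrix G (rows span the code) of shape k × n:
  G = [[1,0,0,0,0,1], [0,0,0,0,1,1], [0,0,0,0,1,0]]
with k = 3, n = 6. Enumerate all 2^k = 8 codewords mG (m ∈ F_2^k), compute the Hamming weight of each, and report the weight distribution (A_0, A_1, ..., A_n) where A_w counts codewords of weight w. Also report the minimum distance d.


Weight distribution: A_0 = 1, A_1 = 3, A_2 = 3, A_3 = 1. Minimum distance d = 1.

Enumerate all 2^3 = 8 messages m ∈ F_2^3.
For each, compute codeword c = mG in F_2^6, then tally its weight.
  m = 000 → c = 000000, weight = 0.
  m = 100 → c = 100001, weight = 2.
  m = 010 → c = 000011, weight = 2.
  m = 110 → c = 100010, weight = 2.
  m = 001 → c = 000010, weight = 1.
  m = 101 → c = 100011, weight = 3.
  m = 011 → c = 000001, weight = 1.
  m = 111 → c = 100000, weight = 1.
Tally weights:
  weight 0: 1 codewords.
  weight 1: 3 codewords.
  weight 2: 3 codewords.
  weight 3: 1 codewords.
Minimum distance d = smallest w > 0 with A_w > 0 = 1.
Sanity: Σ A_w = 8 = 2^3 = 8 ✓.


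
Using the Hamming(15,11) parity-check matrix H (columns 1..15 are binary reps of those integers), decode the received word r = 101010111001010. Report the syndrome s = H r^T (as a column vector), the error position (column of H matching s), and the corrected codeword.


s = (0, 0, 1, 1)^T, error position = 3, corrected codeword c = 100010111001010

Compute s = H r^T mod 2 one row at a time:
  s_1 = 1 + 1 + 0 + 0 + 1 + 0 + 1 + 0 = 4 ≡ 0 (mod 2).
  s_2 = 0 + 1 + 0 + 1 + 1 + 0 + 1 + 0 = 4 ≡ 0 (mod 2).
  s_3 = 0 + 1 + 0 + 1 + 0 + 0 + 1 + 0 = 3 ≡ 1 (mod 2).
  s_4 = 1 + 1 + 1 + 1 + 1 + 0 + 0 + 0 = 5 ≡ 1 (mod 2).
s = (0, 0, 1, 1)^T — this equals column 3 of H (binary 0011), so error is at position 3.
Correct: flip bit 3 of r = 101010111001010 to get c = 100010111001010.


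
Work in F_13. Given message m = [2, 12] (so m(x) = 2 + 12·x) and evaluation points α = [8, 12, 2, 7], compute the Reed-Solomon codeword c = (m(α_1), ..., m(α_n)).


c = [7, 3, 0, 8]

Message polynomial: m(x) = 2 + 12·x (mod 13).
For each evaluation point α_i, compute m(α_i) mod 13:
  α_1 = 8: Horner steps 12 → 7, so m(8) = 7.
  α_2 = 12: Horner steps 12 → 3, so m(12) = 3.
  α_3 = 2: Horner steps 12 → 0, so m(2) = 0.
  α_4 = 7: Horner steps 12 → 8, so m(7) = 8.
Codeword c = [7, 3, 0, 8] ∈ F_13^4.


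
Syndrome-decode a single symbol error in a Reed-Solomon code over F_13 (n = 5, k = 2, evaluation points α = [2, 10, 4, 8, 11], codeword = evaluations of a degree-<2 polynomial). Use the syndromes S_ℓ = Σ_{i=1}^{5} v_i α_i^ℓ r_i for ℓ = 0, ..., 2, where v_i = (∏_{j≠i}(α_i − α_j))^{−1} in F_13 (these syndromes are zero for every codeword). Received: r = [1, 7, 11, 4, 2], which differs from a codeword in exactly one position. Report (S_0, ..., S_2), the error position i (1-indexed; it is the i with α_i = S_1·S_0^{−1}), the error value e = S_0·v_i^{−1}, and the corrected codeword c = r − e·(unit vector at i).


S = (1, 2, 4), error at position 1, error magnitude e = 6, c = [8, 7, 11, 4, 2].

Step 1: column multipliers v_i = (∏_{j≠i}(α_i − α_j))^{−1} mod 13.
  i = 1 (α = 2): (2−10)(2−4)(2−8)(2−11) = (−8)·(−2)·(−6)·(−9) = 864 ≡ 6, so v_1 = 6^{−1} = 11 (mod 13).
  i = 2 (α = 10): (10−2)(10−4)(10−8)(10−11) = 8·6·2·(−1) = −96 ≡ 8, so v_2 = 8^{−1} = 5 (mod 13).
  i = 3 (α = 4): (4−2)(4−10)(4−8)(4−11) = 2·(−6)·(−4)·(−7) = −336 ≡ 2, so v_3 = 2^{−1} = 7 (mod 13).
  i = 4 (α = 8): (8−2)(8−10)(8−4)(8−11) = 6·(−2)·4·(−3) = 144 ≡ 1, so v_4 = 1^{−1} = 1 (mod 13).
  i = 5 (α = 11): (11−2)(11−10)(11−4)(11−8) = 9·1·7·3 = 189 ≡ 7, so v_5 = 7^{−1} = 2 (mod 13).
  v = [11, 5, 7, 1, 2].
Step 2: syndromes of r = [1, 7, 11, 4, 2] (all sums mod 13).
  S_0 = Σ v_i r_i = 11·1 + 5·7 + 7·11 + 1·4 + 2·2 = 131 ≡ 1.
  S_1 = Σ v_i α_i r_i = 11·2·1 + 5·10·7 + 7·4·11 + 1·8·4 + 2·11·2 = 756 ≡ 2.
  α_i^2 mod 13 = [4, 9, 3, 12, 4].
  S_2 = Σ v_i α_i^2 r_i = 11·4·1 + 5·9·7 + 7·3·11 + 1·12·4 + 2·4·2 = 654 ≡ 4.
  S = (1, 2, 4) ≠ 0, so r is not a codeword (an error is present).
Step 3: locate the error. For a single error e at position i, S_ℓ = v_i·e·α_i^ℓ, so α_err = S_1/S_0.
  S_0^{−1} = 1^{−1} = 1 (mod 13), so α_err = 2·1 = 2 ≡ 2 = α_1. Error position i = 1.
  Consistency check: S_2/S_1 = 4·7 = 28 ≡ 2 = α_err ✓ (single-error assumption holds).
Step 4: error magnitude e = S_0/v_1 = S_0·∏_{j≠1}(α_1 − α_j) = 1·6 = 6 ≡ 6 (mod 13).
Step 5: correct position 1: c_1 = r_1 − e = 1 − 6 ≡ 8 (mod 13). Hence c = [8, 7, 11, 4, 2].
  Check: interpolating c through the α_i gives m(x) = 5 + 8·x (degree < 2) with m(α_i) = c_i for every i, so c is indeed a codeword.


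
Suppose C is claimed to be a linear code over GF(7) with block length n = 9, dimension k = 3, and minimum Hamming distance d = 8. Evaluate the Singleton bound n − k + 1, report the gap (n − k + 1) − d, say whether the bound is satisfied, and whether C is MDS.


Singleton RHS = n − k + 1 = 7, slack = -1, bound violated (no such code; not MDS).

Singleton bound: d ≤ n − k + 1.
Here n = 9, k = 3, so n − k + 1 = 7.
Given d = 8, check d ≤ 7: NO.
Slack = (n − k + 1) − d = -1.
The slack is negative: d = 8 exceeds n − k + 1 = 7 by 1, so the Singleton bound is violated and no linear [9, 3, 8]_7 code can exist. In particular it is not MDS (MDS requires d = n − k + 1 exactly).
Description: the claimed parameters are [9, 3, 8]_7; such a code would be impossible (violates the Singleton bound).


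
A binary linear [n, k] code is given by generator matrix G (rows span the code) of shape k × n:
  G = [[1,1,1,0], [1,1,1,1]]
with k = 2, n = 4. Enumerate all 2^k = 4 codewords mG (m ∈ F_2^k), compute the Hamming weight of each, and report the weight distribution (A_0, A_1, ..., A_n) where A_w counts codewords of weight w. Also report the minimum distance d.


Weight distribution: A_0 = 1, A_1 = 1, A_3 = 1, A_4 = 1. Minimum distance d = 1.

Enumerate all 2^2 = 4 messages m ∈ F_2^2.
For each, compute codeword c = mG in F_2^4, then tally its weight.
  m = 00 → c = 0000, weight = 0.
  m = 10 → c = 1110, weight = 3.
  m = 01 → c = 1111, weight = 4.
  m = 11 → c = 0001, weight = 1.
Tally weights:
  weight 0: 1 codewords.
  weight 1: 1 codewords.
  weight 3: 1 codewords.
  weight 4: 1 codewords.
Minimum distance d = smallest w > 0 with A_w > 0 = 1.
Sanity: Σ A_w = 4 = 2^2 = 4 ✓.


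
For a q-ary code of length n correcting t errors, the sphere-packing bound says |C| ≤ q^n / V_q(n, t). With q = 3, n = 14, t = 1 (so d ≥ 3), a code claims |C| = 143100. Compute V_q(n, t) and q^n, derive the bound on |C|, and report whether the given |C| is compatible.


V_q(n, t) = 29, q^n = 4782969, Hamming bound = 164929, |C| = 143100 ≤ bound (satisfied).

Step 1: Compute V_q(n, t) = Σ_{j=0}^1 C(n, j) (q−1)^j.
  j = 0: C(14,0)·(2)^0 = 1·1 = 1.
  j = 1: C(14,1)·(2)^1 = 14·2 = 28.
  V_q(n, t) = 1 + 28 = 29.
Step 2: q^n = 3^14 = 4782969.
Step 3: Hamming bound ⌊q^n / V_q(n,t)⌋ = ⌊4782969/29⌋ = 164929.
Step 4: Compare |C| = 143100 to 164929: satisfied.
The claimed |C| lies below the Hamming bound.


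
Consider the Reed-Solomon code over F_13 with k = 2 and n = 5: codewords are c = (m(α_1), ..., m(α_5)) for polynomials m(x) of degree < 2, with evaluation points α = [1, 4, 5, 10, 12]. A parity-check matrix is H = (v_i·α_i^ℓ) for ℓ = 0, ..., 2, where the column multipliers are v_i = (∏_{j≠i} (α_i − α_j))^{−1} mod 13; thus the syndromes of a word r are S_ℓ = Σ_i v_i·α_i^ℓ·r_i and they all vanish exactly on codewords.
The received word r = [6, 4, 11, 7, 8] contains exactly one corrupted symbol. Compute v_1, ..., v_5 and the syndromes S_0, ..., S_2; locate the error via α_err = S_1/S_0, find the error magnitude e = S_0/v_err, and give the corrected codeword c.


S = (2, 2, 2), error at position 1, error magnitude e = 10, c = [9, 4, 11, 7, 8].

Step 1: column multipliers v_i = (∏_{j≠i}(α_i − α_j))^{−1} mod 13.
  i = 1 (α = 1): (1−4)(1−5)(1−10)(1−12) = (−3)·(−4)·(−9)·(−11) = 1188 ≡ 5, so v_1 = 5^{−1} = 8 (mod 13).
  i = 2 (α = 4): (4−1)(4−5)(4−10)(4−12) = 3·(−1)·(−6)·(−8) = −144 ≡ 12, so v_2 = 12^{−1} = 12 (mod 13).
  i = 3 (α = 5): (5−1)(5−4)(5−10)(5−12) = 4·1·(−5)·(−7) = 140 ≡ 10, so v_3 = 10^{−1} = 4 (mod 13).
  i = 4 (α = 10): (10−1)(10−4)(10−5)(10−12) = 9·6·5·(−2) = −540 ≡ 6, so v_4 = 6^{−1} = 11 (mod 13).
  i = 5 (α = 12): (12−1)(12−4)(12−5)(12−10) = 11·8·7·2 = 1232 ≡ 10, so v_5 = 10^{−1} = 4 (mod 13).
  v = [8, 12, 4, 11, 4].
Step 2: syndromes of r = [6, 4, 11, 7, 8] (all sums mod 13).
  S_0 = Σ v_i r_i = 8·6 + 12·4 + 4·11 + 11·7 + 4·8 = 249 ≡ 2.
  S_1 = Σ v_i α_i r_i = 8·1·6 + 12·4·4 + 4·5·11 + 11·10·7 + 4·12·8 = 1614 ≡ 2.
  α_i^2 mod 13 = [1, 3, 12, 9, 1].
  S_2 = Σ v_i α_i^2 r_i = 8·1·6 + 12·3·4 + 4·12·11 + 11·9·7 + 4·1·8 = 1445 ≡ 2.
  S = (2, 2, 2) ≠ 0, so r is not a codeword (an error is present).
Step 3: locate the error. For a single error e at position i, S_ℓ = v_i·e·α_i^ℓ, so α_err = S_1/S_0.
  S_0^{−1} = 2^{−1} = 7 (mod 13), so α_err = 2·7 = 14 ≡ 1 = α_1. Error position i = 1.
  Consistency check: S_2/S_1 = 2·7 = 14 ≡ 1 = α_err ✓ (single-error assumption holds).
Step 4: error magnitude e = S_0/v_1 = S_0·∏_{j≠1}(α_1 − α_j) = 2·5 = 10 ≡ 10 (mod 13).
Step 5: correct position 1: c_1 = r_1 − e = 6 − 10 ≡ 9 (mod 13). Hence c = [9, 4, 11, 7, 8].
  Check: interpolating c through the α_i gives m(x) = 2 + 7·x (degree < 2) with m(α_i) = c_i for every i, so c is indeed a codeword.


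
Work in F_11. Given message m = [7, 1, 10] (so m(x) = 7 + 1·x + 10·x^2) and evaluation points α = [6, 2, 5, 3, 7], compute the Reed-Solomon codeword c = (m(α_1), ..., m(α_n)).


c = [10, 5, 9, 1, 9]

Message polynomial: m(x) = 7 + 1·x + 10·x^2 (mod 11).
For each evaluation point α_i, compute m(α_i) mod 11:
  α_1 = 6: Horner steps 10 → 6 → 10, so m(6) = 10.
  α_2 = 2: Horner steps 10 → 10 → 5, so m(2) = 5.
  α_3 = 5: Horner steps 10 → 7 → 9, so m(5) = 9.
  α_4 = 3: Horner steps 10 → 9 → 1, so m(3) = 1.
  α_5 = 7: Horner steps 10 → 5 → 9, so m(7) = 9.
Codeword c = [10, 5, 9, 1, 9] ∈ F_11^5.


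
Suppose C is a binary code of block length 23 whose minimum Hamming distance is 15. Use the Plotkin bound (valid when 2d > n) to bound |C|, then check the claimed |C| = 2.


Plotkin bound M ≤ 4; given |C| = 2 ≤ bound (satisfied).

Check applicability: 2d = 30, n = 23.
2d − n = 7 > 0, so Plotkin applies.
Compute d/(2d−n) = 15/7 ≈ 2.1429.
⌊d/(2d−n)⌋ = 2.
Plotkin bound: M ≤ 2·2 = 4.
Given |C| = 2, check: satisfied.
This |C| is below the Plotkin bound.


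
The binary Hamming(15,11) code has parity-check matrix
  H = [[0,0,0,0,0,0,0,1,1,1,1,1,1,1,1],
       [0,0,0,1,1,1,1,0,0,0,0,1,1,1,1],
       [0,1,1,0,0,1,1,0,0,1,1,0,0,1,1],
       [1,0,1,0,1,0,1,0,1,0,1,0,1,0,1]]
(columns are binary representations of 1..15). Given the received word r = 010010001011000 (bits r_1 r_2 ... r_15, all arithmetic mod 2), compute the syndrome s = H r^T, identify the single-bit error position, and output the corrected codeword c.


s = (1, 0, 0, 1)^T, error position = 9, corrected codeword c = 010010000011000

Compute s = H r^T mod 2 one row at a time:
  s_1 = 0 + 1 + 0 + 1 + 1 + 0 + 0 + 0 = 3 ≡ 1 (mod 2).
  s_2 = 0 + 1 + 0 + 0 + 1 + 0 + 0 + 0 = 2 ≡ 0 (mod 2).
  s_3 = 1 + 0 + 0 + 0 + 0 + 1 + 0 + 0 = 2 ≡ 0 (mod 2).
  s_4 = 0 + 0 + 1 + 0 + 1 + 1 + 0 + 0 = 3 ≡ 1 (mod 2).
s = (1, 0, 0, 1)^T — this equals column 9 of H (binary 1001), so error is at position 9.
Correct: flip bit 9 of r = 010010001011000 to get c = 010010000011000.


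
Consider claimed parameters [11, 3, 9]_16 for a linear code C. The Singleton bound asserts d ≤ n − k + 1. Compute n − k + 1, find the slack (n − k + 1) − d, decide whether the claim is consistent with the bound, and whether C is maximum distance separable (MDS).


Singleton RHS = n − k + 1 = 9, slack = 0, bound satisfied, MDS.

Singleton bound: d ≤ n − k + 1.
Here n = 11, k = 3, so n − k + 1 = 9.
Given d = 9, check d ≤ 9: YES.
Slack = (n − k + 1) − d = 0.
The code is MDS (slack = 0).
Description: the claimed parameters are [11, 3, 9]_16; such a code would be MDS (meets Singleton bound).


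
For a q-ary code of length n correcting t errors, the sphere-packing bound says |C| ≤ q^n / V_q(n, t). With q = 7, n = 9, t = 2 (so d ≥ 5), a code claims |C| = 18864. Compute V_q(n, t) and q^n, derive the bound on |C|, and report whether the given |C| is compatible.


V_q(n, t) = 1351, q^n = 40353607, Hamming bound = 29869, |C| = 18864 ≤ bound (satisfied).

Step 1: Compute V_q(n, t) = Σ_{j=0}^2 C(n, j) (q−1)^j.
  j = 0: C(9,0)·(6)^0 = 1·1 = 1.
  j = 1: C(9,1)·(6)^1 = 9·6 = 54.
  j = 2: C(9,2)·(6)^2 = 36·36 = 1296.
  V_q(n, t) = 1 + 54 + 1296 = 1351.
Step 2: q^n = 7^9 = 40353607.
Step 3: Hamming bound ⌊q^n / V_q(n,t)⌋ = ⌊40353607/1351⌋ = 29869.
Step 4: Compare |C| = 18864 to 29869: satisfied.
The claimed |C| lies below the Hamming bound.


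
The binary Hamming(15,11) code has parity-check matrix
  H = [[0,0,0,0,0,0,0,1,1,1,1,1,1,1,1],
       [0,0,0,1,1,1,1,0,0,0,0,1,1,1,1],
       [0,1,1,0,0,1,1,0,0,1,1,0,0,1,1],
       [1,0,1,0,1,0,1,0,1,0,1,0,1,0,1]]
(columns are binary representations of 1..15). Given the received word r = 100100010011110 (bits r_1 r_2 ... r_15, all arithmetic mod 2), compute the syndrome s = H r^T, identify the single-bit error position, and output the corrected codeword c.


s = (1, 0, 0, 1)^T, error position = 9, corrected codeword c = 100100011011110

Compute s = H r^T mod 2 one row at a time:
  s_1 = 1 + 0 + 0 + 1 + 1 + 1 + 1 + 0 = 5 ≡ 1 (mod 2).
  s_2 = 1 + 0 + 0 + 0 + 1 + 1 + 1 + 0 = 4 ≡ 0 (mod 2).
  s_3 = 0 + 0 + 0 + 0 + 0 + 1 + 1 + 0 = 2 ≡ 0 (mod 2).
  s_4 = 1 + 0 + 0 + 0 + 0 + 1 + 1 + 0 = 3 ≡ 1 (mod 2).
s = (1, 0, 0, 1)^T — this equals column 9 of H (binary 1001), so error is at position 9.
Correct: flip bit 9 of r = 100100010011110 to get c = 100100011011110.


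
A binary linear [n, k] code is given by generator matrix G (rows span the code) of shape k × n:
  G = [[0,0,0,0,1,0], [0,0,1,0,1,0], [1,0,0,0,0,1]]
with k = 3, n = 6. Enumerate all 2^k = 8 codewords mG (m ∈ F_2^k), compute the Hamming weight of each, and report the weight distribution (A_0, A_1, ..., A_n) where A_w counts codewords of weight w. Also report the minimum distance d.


Weight distribution: A_0 = 1, A_1 = 2, A_2 = 2, A_3 = 2, A_4 = 1. Minimum distance d = 1.

Enumerate all 2^3 = 8 messages m ∈ F_2^3.
For each, compute codeword c = mG in F_2^6, then tally its weight.
  m = 000 → c = 000000, weight = 0.
  m = 100 → c = 000010, weight = 1.
  m = 010 → c = 001010, weight = 2.
  m = 110 → c = 001000, weight = 1.
  m = 001 → c = 100001, weight = 2.
  m = 101 → c = 100011, weight = 3.
  m = 011 → c = 101011, weight = 4.
  m = 111 → c = 101001, weight = 3.
Tally weights:
  weight 0: 1 codewords.
  weight 1: 2 codewords.
  weight 2: 2 codewords.
  weight 3: 2 codewords.
  weight 4: 1 codewords.
Minimum distance d = smallest w > 0 with A_w > 0 = 1.
Sanity: Σ A_w = 8 = 2^3 = 8 ✓.


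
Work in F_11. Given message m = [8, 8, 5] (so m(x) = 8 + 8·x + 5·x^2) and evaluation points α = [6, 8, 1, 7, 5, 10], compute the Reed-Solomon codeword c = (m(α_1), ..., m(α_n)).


c = [5, 7, 10, 1, 8, 5]

Message polynomial: m(x) = 8 + 8·x + 5·x^2 (mod 11).
For each evaluation point α_i, compute m(α_i) mod 11:
  α_1 = 6: Horner steps 5 → 5 → 5, so m(6) = 5.
  α_2 = 8: Horner steps 5 → 4 → 7, so m(8) = 7.
  α_3 = 1: Horner steps 5 → 2 → 10, so m(1) = 10.
  α_4 = 7: Horner steps 5 → 10 → 1, so m(7) = 1.
  α_5 = 5: Horner steps 5 → 0 → 8, so m(5) = 8.
  α_6 = 10: Horner steps 5 → 3 → 5, so m(10) = 5.
Codeword c = [5, 7, 10, 1, 8, 5] ∈ F_11^6.


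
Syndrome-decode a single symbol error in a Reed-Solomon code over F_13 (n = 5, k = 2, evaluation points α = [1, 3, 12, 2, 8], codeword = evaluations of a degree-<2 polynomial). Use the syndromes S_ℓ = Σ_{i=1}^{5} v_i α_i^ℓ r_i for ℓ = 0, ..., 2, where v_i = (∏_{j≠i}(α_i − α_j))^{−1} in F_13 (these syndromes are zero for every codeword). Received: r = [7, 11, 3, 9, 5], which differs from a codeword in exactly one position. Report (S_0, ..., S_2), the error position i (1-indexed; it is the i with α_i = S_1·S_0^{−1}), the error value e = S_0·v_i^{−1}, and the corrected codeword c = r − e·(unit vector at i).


S = (2, 3, 11), error at position 5, error magnitude e = 10, c = [7, 11, 3, 9, 8].

Step 1: column multipliers v_i = (∏_{j≠i}(α_i − α_j))^{−1} mod 13.
  i = 1 (α = 1): (1−3)(1−12)(1−2)(1−8) = (−2)·(−11)·(−1)·(−7) = 154 ≡ 11, so v_1 = 11^{−1} = 6 (mod 13).
  i = 2 (α = 3): (3−1)(3−12)(3−2)(3−8) = 2·(−9)·1·(−5) = 90 ≡ 12, so v_2 = 12^{−1} = 12 (mod 13).
  i = 3 (α = 12): (12−1)(12−3)(12−2)(12−8) = 11·9·10·4 = 3960 ≡ 8, so v_3 = 8^{−1} = 5 (mod 13).
  i = 4 (α = 2): (2−1)(2−3)(2−12)(2−8) = 1·(−1)·(−10)·(−6) = −60 ≡ 5, so v_4 = 5^{−1} = 8 (mod 13).
  i = 5 (α = 8): (8−1)(8−3)(8−12)(8−2) = 7·5·(−4)·6 = −840 ≡ 5, so v_5 = 5^{−1} = 8 (mod 13).
  v = [6, 12, 5, 8, 8].
Step 2: syndromes of r = [7, 11, 3, 9, 5] (all sums mod 13).
  S_0 = Σ v_i r_i = 6·7 + 12·11 + 5·3 + 8·9 + 8·5 = 301 ≡ 2.
  S_1 = Σ v_i α_i r_i = 6·1·7 + 12·3·11 + 5·12·3 + 8·2·9 + 8·8·5 = 1082 ≡ 3.
  α_i^2 mod 13 = [1, 9, 1, 4, 12].
  S_2 = Σ v_i α_i^2 r_i = 6·1·7 + 12·9·11 + 5·1·3 + 8·4·9 + 8·12·5 = 2013 ≡ 11.
  S = (2, 3, 11) ≠ 0, so r is not a codeword (an error is present).
Step 3: locate the error. For a single error e at position i, S_ℓ = v_i·e·α_i^ℓ, so α_err = S_1/S_0.
  S_0^{−1} = 2^{−1} = 7 (mod 13), so α_err = 3·7 = 21 ≡ 8 = α_5. Error position i = 5.
  Consistency check: S_2/S_1 = 11·9 = 99 ≡ 8 = α_err ✓ (single-error assumption holds).
Step 4: error magnitude e = S_0/v_5 = S_0·∏_{j≠5}(α_5 − α_j) = 2·5 = 10 ≡ 10 (mod 13).
Step 5: correct position 5: c_5 = r_5 − e = 5 − 10 ≡ 8 (mod 13). Hence c = [7, 11, 3, 9, 8].
  Check: interpolating c through the α_i gives m(x) = 5 + 2·x (degree < 2) with m(α_i) = c_i for every i, so c is indeed a codeword.


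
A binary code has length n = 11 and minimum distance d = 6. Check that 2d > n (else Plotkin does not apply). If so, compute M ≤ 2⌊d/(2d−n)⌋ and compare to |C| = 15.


Plotkin bound M ≤ 12; given |C| = 15 > bound (violated).

Check applicability: 2d = 12, n = 11.
2d − n = 1 > 0, so Plotkin applies.
Compute d/(2d−n) = 6/1 ≈ 6.0000.
⌊d/(2d−n)⌋ = 6.
Plotkin bound: M ≤ 2·6 = 12.
Given |C| = 15, check: VIOLATED.
This |C| is above the Plotkin bound, so no binary code with n = 11, d = 6 and 15 codewords exists.


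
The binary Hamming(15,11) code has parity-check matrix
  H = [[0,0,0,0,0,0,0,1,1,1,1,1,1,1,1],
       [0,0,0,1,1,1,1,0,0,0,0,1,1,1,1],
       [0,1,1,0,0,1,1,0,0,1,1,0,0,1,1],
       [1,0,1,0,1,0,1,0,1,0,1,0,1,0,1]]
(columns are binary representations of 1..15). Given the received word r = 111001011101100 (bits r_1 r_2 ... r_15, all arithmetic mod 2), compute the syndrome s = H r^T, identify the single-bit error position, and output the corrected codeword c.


s = (1, 1, 0, 0)^T, error position = 12, corrected codeword c = 111001011100100

Compute s = H r^T mod 2 one row at a time:
  s_1 = 1 + 1 + 1 + 0 + 1 + 1 + 0 + 0 = 5 ≡ 1 (mod 2).
  s_2 = 0 + 0 + 1 + 0 + 1 + 1 + 0 + 0 = 3 ≡ 1 (mod 2).
  s_3 = 1 + 1 + 1 + 0 + 1 + 0 + 0 + 0 = 4 ≡ 0 (mod 2).
  s_4 = 1 + 1 + 0 + 0 + 1 + 0 + 1 + 0 = 4 ≡ 0 (mod 2).
s = (1, 1, 0, 0)^T — this equals column 12 of H (binary 1100), so error is at position 12.
Correct: flip bit 12 of r = 111001011101100 to get c = 111001011100100.


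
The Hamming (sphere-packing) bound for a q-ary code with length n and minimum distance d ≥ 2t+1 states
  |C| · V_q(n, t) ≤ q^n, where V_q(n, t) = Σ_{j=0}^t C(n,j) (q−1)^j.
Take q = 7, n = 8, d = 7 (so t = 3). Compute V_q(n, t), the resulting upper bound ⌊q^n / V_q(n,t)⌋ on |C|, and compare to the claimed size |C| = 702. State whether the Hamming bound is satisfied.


V_q(n, t) = 13153, q^n = 5764801, Hamming bound = 438, |C| = 702 > bound (violated).

Step 1: Compute V_q(n, t) = Σ_{j=0}^3 C(n, j) (q−1)^j.
  j = 0: C(8,0)·(6)^0 = 1·1 = 1.
  j = 1: C(8,1)·(6)^1 = 8·6 = 48.
  j = 2: C(8,2)·(6)^2 = 28·36 = 1008.
  j = 3: C(8,3)·(6)^3 = 56·216 = 12096.
  V_q(n, t) = 1 + 48 + 1008 + 12096 = 13153.
Step 2: q^n = 7^8 = 5764801.
Step 3: Hamming bound ⌊q^n / V_q(n,t)⌋ = ⌊5764801/13153⌋ = 438.
Step 4: Compare |C| = 702 to 438: violated.
The claimed |C| lies above the Hamming bound, so no 7-ary code of length 8 with d ≥ 7 can have 702 codewords.


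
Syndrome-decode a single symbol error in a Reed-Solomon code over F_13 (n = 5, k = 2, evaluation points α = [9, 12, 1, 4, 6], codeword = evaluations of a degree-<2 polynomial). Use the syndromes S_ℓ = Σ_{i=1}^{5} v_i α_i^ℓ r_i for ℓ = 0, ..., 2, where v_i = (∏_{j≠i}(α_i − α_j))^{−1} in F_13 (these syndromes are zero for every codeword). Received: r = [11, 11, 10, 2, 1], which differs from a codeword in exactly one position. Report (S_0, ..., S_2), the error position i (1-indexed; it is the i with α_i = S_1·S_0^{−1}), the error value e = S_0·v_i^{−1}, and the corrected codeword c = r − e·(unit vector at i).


S = (11, 8, 7), error at position 1, error magnitude e = 5, c = [6, 11, 10, 2, 1].

Step 1: column multipliers v_i = (∏_{j≠i}(α_i − α_j))^{−1} mod 13.
  i = 1 (α = 9): (9−12)(9−1)(9−4)(9−6) = (−3)·8·5·3 = −360 ≡ 4, so v_1 = 4^{−1} = 10 (mod 13).
  i = 2 (α = 12): (12−9)(12−1)(12−4)(12−6) = 3·11·8·6 = 1584 ≡ 11, so v_2 = 11^{−1} = 6 (mod 13).
  i = 3 (α = 1): (1−9)(1−12)(1−4)(1−6) = (−8)·(−11)·(−3)·(−5) = 1320 ≡ 7, so v_3 = 7^{−1} = 2 (mod 13).
  i = 4 (α = 4): (4−9)(4−12)(4−1)(4−6) = (−5)·(−8)·3·(−2) = −240 ≡ 7, so v_4 = 7^{−1} = 2 (mod 13).
  i = 5 (α = 6): (6−9)(6−12)(6−1)(6−4) = (−3)·(−6)·5·2 = 180 ≡ 11, so v_5 = 11^{−1} = 6 (mod 13).
  v = [10, 6, 2, 2, 6].
Step 2: syndromes of r = [11, 11, 10, 2, 1] (all sums mod 13).
  S_0 = Σ v_i r_i = 10·11 + 6·11 + 2·10 + 2·2 + 6·1 = 206 ≡ 11.
  S_1 = Σ v_i α_i r_i = 10·9·11 + 6·12·11 + 2·1·10 + 2·4·2 + 6·6·1 = 1854 ≡ 8.
  α_i^2 mod 13 = [3, 1, 1, 3, 10].
  S_2 = Σ v_i α_i^2 r_i = 10·3·11 + 6·1·11 + 2·1·10 + 2·3·2 + 6·10·1 = 488 ≡ 7.
  S = (11, 8, 7) ≠ 0, so r is not a codeword (an error is present).
Step 3: locate the error. For a single error e at position i, S_ℓ = v_i·e·α_i^ℓ, so α_err = S_1/S_0.
  S_0^{−1} = 11^{−1} = 6 (mod 13), so α_err = 8·6 = 48 ≡ 9 = α_1. Error position i = 1.
  Consistency check: S_2/S_1 = 7·5 = 35 ≡ 9 = α_err ✓ (single-error assumption holds).
Step 4: error magnitude e = S_0/v_1 = S_0·∏_{j≠1}(α_1 − α_j) = 11·4 = 44 ≡ 5 (mod 13).
Step 5: correct position 1: c_1 = r_1 − e = 11 − 5 ≡ 6 (mod 13). Hence c = [6, 11, 10, 2, 1].
  Check: interpolating c through the α_i gives m(x) = 4 + 6·x (degree < 2) with m(α_i) = c_i for every i, so c is indeed a codeword.


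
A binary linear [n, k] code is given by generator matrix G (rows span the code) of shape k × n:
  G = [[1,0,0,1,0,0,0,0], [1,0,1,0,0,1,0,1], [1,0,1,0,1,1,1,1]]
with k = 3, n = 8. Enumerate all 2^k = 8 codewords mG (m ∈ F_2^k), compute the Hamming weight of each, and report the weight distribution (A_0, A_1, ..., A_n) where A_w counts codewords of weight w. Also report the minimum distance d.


Weight distribution: A_0 = 1, A_2 = 2, A_4 = 3, A_6 = 2. Minimum distance d = 2.

Enumerate all 2^3 = 8 messages m ∈ F_2^3.
For each, compute codeword c = mG in F_2^8, then tally its weight.
  m = 000 → c = 00000000, weight = 0.
  m = 100 → c = 10010000, weight = 2.
  m = 010 → c = 10100101, weight = 4.
  m = 110 → c = 00110101, weight = 4.
  m = 001 → c = 10101111, weight = 6.
  m = 101 → c = 00111111, weight = 6.
  m = 011 → c = 00001010, weight = 2.
  m = 111 → c = 10011010, weight = 4.
Tally weights:
  weight 0: 1 codewords.
  weight 2: 2 codewords.
  weight 4: 3 codewords.
  weight 6: 2 codewords.
Minimum distance d = smallest w > 0 with A_w > 0 = 2.
Sanity: Σ A_w = 8 = 2^3 = 8 ✓.


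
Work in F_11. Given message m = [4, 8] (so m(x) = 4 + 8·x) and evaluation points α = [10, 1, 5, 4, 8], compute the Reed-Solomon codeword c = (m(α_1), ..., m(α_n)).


c = [7, 1, 0, 3, 2]

Message polynomial: m(x) = 4 + 8·x (mod 11).
For each evaluation point α_i, compute m(α_i) mod 11:
  α_1 = 10: Horner steps 8 → 7, so m(10) = 7.
  α_2 = 1: Horner steps 8 → 1, so m(1) = 1.
  α_3 = 5: Horner steps 8 → 0, so m(5) = 0.
  α_4 = 4: Horner steps 8 → 3, so m(4) = 3.
  α_5 = 8: Horner steps 8 → 2, so m(8) = 2.
Codeword c = [7, 1, 0, 3, 2] ∈ F_11^5.


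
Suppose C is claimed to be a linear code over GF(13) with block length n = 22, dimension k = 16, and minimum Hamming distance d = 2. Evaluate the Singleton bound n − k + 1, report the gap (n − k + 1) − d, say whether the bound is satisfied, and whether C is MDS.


Singleton RHS = n − k + 1 = 7, slack = 5, bound satisfied, not MDS.

Singleton bound: d ≤ n − k + 1.
Here n = 22, k = 16, so n − k + 1 = 7.
Given d = 2, check d ≤ 7: YES.
Slack = (n − k + 1) − d = 5.
The code is NOT MDS (slack = 5 > 0).
Description: the claimed parameters are [22, 16, 2]_13; such a code would be non-MDS.


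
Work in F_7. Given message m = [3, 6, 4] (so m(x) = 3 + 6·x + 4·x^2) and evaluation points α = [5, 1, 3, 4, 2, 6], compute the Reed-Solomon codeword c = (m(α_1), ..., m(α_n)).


c = [0, 6, 1, 0, 3, 1]

Message polynomial: m(x) = 3 + 6·x + 4·x^2 (mod 7).
For each evaluation point α_i, compute m(α_i) mod 7:
  α_1 = 5: Horner steps 4 → 5 → 0, so m(5) = 0.
  α_2 = 1: Horner steps 4 → 3 → 6, so m(1) = 6.
  α_3 = 3: Horner steps 4 → 4 → 1, so m(3) = 1.
  α_4 = 4: Horner steps 4 → 1 → 0, so m(4) = 0.
  α_5 = 2: Horner steps 4 → 0 → 3, so m(2) = 3.
  α_6 = 6: Horner steps 4 → 2 → 1, so m(6) = 1.
Codeword c = [0, 6, 1, 0, 3, 1] ∈ F_7^6.


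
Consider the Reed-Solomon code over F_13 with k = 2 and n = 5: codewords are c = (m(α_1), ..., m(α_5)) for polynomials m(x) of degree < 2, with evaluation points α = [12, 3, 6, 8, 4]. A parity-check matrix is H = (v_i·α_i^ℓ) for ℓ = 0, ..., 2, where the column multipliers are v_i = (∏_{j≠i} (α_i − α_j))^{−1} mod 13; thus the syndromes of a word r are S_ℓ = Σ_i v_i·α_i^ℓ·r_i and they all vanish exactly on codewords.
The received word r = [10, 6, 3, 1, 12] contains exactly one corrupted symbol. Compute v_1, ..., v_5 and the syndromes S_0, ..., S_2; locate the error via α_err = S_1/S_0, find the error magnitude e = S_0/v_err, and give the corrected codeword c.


S = (7, 2, 8), error at position 5, error magnitude e = 7, c = [10, 6, 3, 1, 5].

Step 1: column multipliers v_i = (∏_{j≠i}(α_i − α_j))^{−1} mod 13.
  i = 1 (α = 12): (12−3)(12−6)(12−8)(12−4) = 9·6·4·8 = 1728 ≡ 12, so v_1 = 12^{−1} = 12 (mod 13).
  i = 2 (α = 3): (3−12)(3−6)(3−8)(3−4) = (−9)·(−3)·(−5)·(−1) = 135 ≡ 5, so v_2 = 5^{−1} = 8 (mod 13).
  i = 3 (α = 6): (6−12)(6−3)(6−8)(6−4) = (−6)·3·(−2)·2 = 72 ≡ 7, so v_3 = 7^{−1} = 2 (mod 13).
  i = 4 (α = 8): (8−12)(8−3)(8−6)(8−4) = (−4)·5·2·4 = −160 ≡ 9, so v_4 = 9^{−1} = 3 (mod 13).
  i = 5 (α = 4): (4−12)(4−3)(4−6)(4−8) = (−8)·1·(−2)·(−4) = −64 ≡ 1, so v_5 = 1^{−1} = 1 (mod 13).
  v = [12, 8, 2, 3, 1].
Step 2: syndromes of r = [10, 6, 3, 1, 12] (all sums mod 13).
  S_0 = Σ v_i r_i = 12·10 + 8·6 + 2·3 + 3·1 + 1·12 = 189 ≡ 7.
  S_1 = Σ v_i α_i r_i = 12·12·10 + 8·3·6 + 2·6·3 + 3·8·1 + 1·4·12 = 1692 ≡ 2.
  α_i^2 mod 13 = [1, 9, 10, 12, 3].
  S_2 = Σ v_i α_i^2 r_i = 12·1·10 + 8·9·6 + 2·10·3 + 3·12·1 + 1·3·12 = 684 ≡ 8.
  S = (7, 2, 8) ≠ 0, so r is not a codeword (an error is present).
Step 3: locate the error. For a single error e at position i, S_ℓ = v_i·e·α_i^ℓ, so α_err = S_1/S_0.
  S_0^{−1} = 7^{−1} = 2 (mod 13), so α_err = 2·2 = 4 ≡ 4 = α_5. Error position i = 5.
  Consistency check: S_2/S_1 = 8·7 = 56 ≡ 4 = α_err ✓ (single-error assumption holds).
Step 4: error magnitude e = S_0/v_5 = S_0·∏_{j≠5}(α_5 − α_j) = 7·1 = 7 ≡ 7 (mod 13).
Step 5: correct position 5: c_5 = r_5 − e = 12 − 7 ≡ 5 (mod 13). Hence c = [10, 6, 3, 1, 5].
  Check: interpolating c through the α_i gives m(x) = 9 + 12·x (degree < 2) with m(α_i) = c_i for every i, so c is indeed a codeword.


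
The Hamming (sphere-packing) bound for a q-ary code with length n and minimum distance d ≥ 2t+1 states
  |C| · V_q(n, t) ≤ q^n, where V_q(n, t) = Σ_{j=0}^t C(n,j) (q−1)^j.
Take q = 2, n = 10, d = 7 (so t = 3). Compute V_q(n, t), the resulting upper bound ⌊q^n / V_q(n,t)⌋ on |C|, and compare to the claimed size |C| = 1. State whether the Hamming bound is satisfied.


V_q(n, t) = 176, q^n = 1024, Hamming bound = 5, |C| = 1 ≤ bound (satisfied).

Step 1: Compute V_q(n, t) = Σ_{j=0}^3 C(n, j) (q−1)^j.
  j = 0: C(10,0)·(1)^0 = 1·1 = 1.
  j = 1: C(10,1)·(1)^1 = 10·1 = 10.
  j = 2: C(10,2)·(1)^2 = 45·1 = 45.
  j = 3: C(10,3)·(1)^3 = 120·1 = 120.
  V_q(n, t) = 1 + 10 + 45 + 120 = 176.
Step 2: q^n = 2^10 = 1024.
Step 3: Hamming bound ⌊q^n / V_q(n,t)⌋ = ⌊1024/176⌋ = 5.
Step 4: Compare |C| = 1 to 5: satisfied.
The claimed |C| lies below the Hamming bound.


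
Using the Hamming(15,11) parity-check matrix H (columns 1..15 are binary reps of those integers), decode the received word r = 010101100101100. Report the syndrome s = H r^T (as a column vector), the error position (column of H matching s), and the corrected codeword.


s = (1, 1, 0, 0)^T, error position = 12, corrected codeword c = 010101100100100

Compute s = H r^T mod 2 one row at a time:
  s_1 = 0 + 0 + 1 + 0 + 1 + 1 + 0 + 0 = 3 ≡ 1 (mod 2).
  s_2 = 1 + 0 + 1 + 1 + 1 + 1 + 0 + 0 = 5 ≡ 1 (mod 2).
  s_3 = 1 + 0 + 1 + 1 + 1 + 0 + 0 + 0 = 4 ≡ 0 (mod 2).
  s_4 = 0 + 0 + 0 + 1 + 0 + 0 + 1 + 0 = 2 ≡ 0 (mod 2).
s = (1, 1, 0, 0)^T — this equals column 12 of H (binary 1100), so error is at position 12.
Correct: flip bit 12 of r = 010101100101100 to get c = 010101100100100.


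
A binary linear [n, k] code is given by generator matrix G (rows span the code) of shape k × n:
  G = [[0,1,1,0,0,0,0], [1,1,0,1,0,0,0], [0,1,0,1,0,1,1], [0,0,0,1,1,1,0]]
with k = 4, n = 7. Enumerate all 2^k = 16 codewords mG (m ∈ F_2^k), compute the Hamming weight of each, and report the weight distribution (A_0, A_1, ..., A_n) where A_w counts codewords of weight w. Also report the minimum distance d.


Weight distribution: A_0 = 1, A_2 = 1, A_3 = 6, A_4 = 5, A_5 = 2, A_6 = 1. Minimum distance d = 2.

Enumerate all 2^4 = 16 messages m ∈ F_2^4.
For each, compute codeword c = mG in F_2^7, then tally its weight.
  m = 0000 → c = 0000000, weight = 0.
  m = 1000 → c = 0110000, weight = 2.
  m = 0100 → c = 1101000, weight = 3.
  m = 1100 → c = 1011000, weight = 3.
  m = 0010 → c = 0101011, weight = 4.
  m = 1010 → c = 0011011, weight = 4.
  m = 0110 → c = 1000011, weight = 3.
  m = 1110 → c = 1110011, weight = 5.
  m = 0001 → c = 0001110, weight = 3.
  m = 1001 → c = 0111110, weight = 5.
  m = 0101 → c = 1100110, weight = 4.
  m = 1101 → c = 1010110, weight = 4.
  m = 0011 → c = 0100101, weight = 3.
  m = 1011 → c = 0010101, weight = 3.
  m = 0111 → c = 1001101, weight = 4.
  m = 1111 → c = 1111101, weight = 6.
Tally weights:
  weight 0: 1 codewords.
  weight 2: 1 codewords.
  weight 3: 6 codewords.
  weight 4: 5 codewords.
  weight 5: 2 codewords.
  weight 6: 1 codewords.
Minimum distance d = smallest w > 0 with A_w > 0 = 2.
Sanity: Σ A_w = 16 = 2^4 = 16 ✓.


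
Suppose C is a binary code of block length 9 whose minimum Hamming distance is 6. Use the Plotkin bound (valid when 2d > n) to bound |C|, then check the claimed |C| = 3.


Plotkin bound M ≤ 4; given |C| = 3 ≤ bound (satisfied).

Check applicability: 2d = 12, n = 9.
2d − n = 3 > 0, so Plotkin applies.
Compute d/(2d−n) = 6/3 ≈ 2.0000.
⌊d/(2d−n)⌋ = 2.
Plotkin bound: M ≤ 2·2 = 4.
Given |C| = 3, check: satisfied.
This |C| is below the Plotkin bound.


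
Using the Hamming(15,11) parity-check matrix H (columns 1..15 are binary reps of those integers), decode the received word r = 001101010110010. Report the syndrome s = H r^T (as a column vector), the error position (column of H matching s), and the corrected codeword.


s = (0, 1, 1, 0)^T, error position = 6, corrected codeword c = 001100010110010

Compute s = H r^T mod 2 one row at a time:
  s_1 = 1 + 0 + 1 + 1 + 0 + 0 + 1 + 0 = 4 ≡ 0 (mod 2).
  s_2 = 1 + 0 + 1 + 0 + 0 + 0 + 1 + 0 = 3 ≡ 1 (mod 2).
  s_3 = 0 + 1 + 1 + 0 + 1 + 1 + 1 + 0 = 5 ≡ 1 (mod 2).
  s_4 = 0 + 1 + 0 + 0 + 0 + 1 + 0 + 0 = 2 ≡ 0 (mod 2).
s = (0, 1, 1, 0)^T — this equals column 6 of H (binary 0110), so error is at position 6.
Correct: flip bit 6 of r = 001101010110010 to get c = 001100010110010.


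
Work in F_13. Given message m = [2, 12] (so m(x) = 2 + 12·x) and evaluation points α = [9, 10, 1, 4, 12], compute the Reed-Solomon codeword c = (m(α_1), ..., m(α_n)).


c = [6, 5, 1, 11, 3]

Message polynomial: m(x) = 2 + 12·x (mod 13).
For each evaluation point α_i, compute m(α_i) mod 13:
  α_1 = 9: Horner steps 12 → 6, so m(9) = 6.
  α_2 = 10: Horner steps 12 → 5, so m(10) = 5.
  α_3 = 1: Horner steps 12 → 1, so m(1) = 1.
  α_4 = 4: Horner steps 12 → 11, so m(4) = 11.
  α_5 = 12: Horner steps 12 → 3, so m(12) = 3.
Codeword c = [6, 5, 1, 11, 3] ∈ F_13^5.


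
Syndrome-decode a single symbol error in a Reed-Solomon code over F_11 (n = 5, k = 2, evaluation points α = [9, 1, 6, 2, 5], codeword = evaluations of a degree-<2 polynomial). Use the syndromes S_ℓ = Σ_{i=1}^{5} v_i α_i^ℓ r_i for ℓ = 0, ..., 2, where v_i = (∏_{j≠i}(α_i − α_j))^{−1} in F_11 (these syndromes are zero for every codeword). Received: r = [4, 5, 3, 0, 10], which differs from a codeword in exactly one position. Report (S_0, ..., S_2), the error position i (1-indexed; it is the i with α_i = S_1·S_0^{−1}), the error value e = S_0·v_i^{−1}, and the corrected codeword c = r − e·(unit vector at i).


S = (6, 1, 2), error at position 4, error magnitude e = 2, c = [4, 5, 3, 9, 10].

Step 1: column multipliers v_i = (∏_{j≠i}(α_i − α_j))^{−1} mod 11.
  i = 1 (α = 9): (9−1)(9−6)(9−2)(9−5) = 8·3·7·4 = 672 ≡ 1, so v_1 = 1^{−1} = 1 (mod 11).
  i = 2 (α = 1): (1−9)(1−6)(1−2)(1−5) = (−8)·(−5)·(−1)·(−4) = 160 ≡ 6, so v_2 = 6^{−1} = 2 (mod 11).
  i = 3 (α = 6): (6−9)(6−1)(6−2)(6−5) = (−3)·5·4·1 = −60 ≡ 6, so v_3 = 6^{−1} = 2 (mod 11).
  i = 4 (α = 2): (2−9)(2−1)(2−6)(2−5) = (−7)·1·(−4)·(−3) = −84 ≡ 4, so v_4 = 4^{−1} = 3 (mod 11).
  i = 5 (α = 5): (5−9)(5−1)(5−6)(5−2) = (−4)·4·(−1)·3 = 48 ≡ 4, so v_5 = 4^{−1} = 3 (mod 11).
  v = [1, 2, 2, 3, 3].
Step 2: syndromes of r = [4, 5, 3, 0, 10] (all sums mod 11).
  S_0 = Σ v_i r_i = 1·4 + 2·5 + 2·3 + 3·0 + 3·10 = 50 ≡ 6.
  S_1 = Σ v_i α_i r_i = 1·9·4 + 2·1·5 + 2·6·3 + 3·2·0 + 3·5·10 = 232 ≡ 1.
  α_i^2 mod 11 = [4, 1, 3, 4, 3].
  S_2 = Σ v_i α_i^2 r_i = 1·4·4 + 2·1·5 + 2·3·3 + 3·4·0 + 3·3·10 = 134 ≡ 2.
  S = (6, 1, 2) ≠ 0, so r is not a codeword (an error is present).
Step 3: locate the error. For a single error e at position i, S_ℓ = v_i·e·α_i^ℓ, so α_err = S_1/S_0.
  S_0^{−1} = 6^{−1} = 2 (mod 11), so α_err = 1·2 = 2 ≡ 2 = α_4. Error position i = 4.
  Consistency check: S_2/S_1 = 2·1 = 2 ≡ 2 = α_err ✓ (single-error assumption holds).
Step 4: error magnitude e = S_0/v_4 = S_0·∏_{j≠4}(α_4 − α_j) = 6·4 = 24 ≡ 2 (mod 11).
Step 5: correct position 4: c_4 = r_4 − e = 0 − 2 ≡ 9 (mod 11). Hence c = [4, 5, 3, 9, 10].
  Check: interpolating c through the α_i gives m(x) = 1 + 4·x (degree < 2) with m(α_i) = c_i for every i, so c is indeed a codeword.


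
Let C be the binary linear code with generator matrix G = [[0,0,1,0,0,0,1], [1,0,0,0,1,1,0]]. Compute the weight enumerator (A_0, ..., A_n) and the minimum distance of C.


Weight distribution: A_0 = 1, A_2 = 1, A_3 = 1, A_5 = 1. Minimum distance d = 2.

Enumerate all 2^2 = 4 messages m ∈ F_2^2.
For each, compute codeword c = mG in F_2^7, then tally its weight.
  m = 00 → c = 0000000, weight = 0.
  m = 10 → c = 0010001, weight = 2.
  m = 01 → c = 1000110, weight = 3.
  m = 11 → c = 1010111, weight = 5.
Tally weights:
  weight 0: 1 codewords.
  weight 2: 1 codewords.
  weight 3: 1 codewords.
  weight 5: 1 codewords.
Minimum distance d = smallest w > 0 with A_w > 0 = 2.
Sanity: Σ A_w = 4 = 2^2 = 4 ✓.


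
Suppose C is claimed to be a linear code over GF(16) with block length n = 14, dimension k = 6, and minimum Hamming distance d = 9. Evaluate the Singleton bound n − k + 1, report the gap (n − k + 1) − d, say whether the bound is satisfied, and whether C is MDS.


Singleton RHS = n − k + 1 = 9, slack = 0, bound satisfied, MDS.

Singleton bound: d ≤ n − k + 1.
Here n = 14, k = 6, so n − k + 1 = 9.
Given d = 9, check d ≤ 9: YES.
Slack = (n − k + 1) − d = 0.
The code is MDS (slack = 0).
Description: the claimed parameters are [14, 6, 9]_16; such a code would be MDS (meets Singleton bound).


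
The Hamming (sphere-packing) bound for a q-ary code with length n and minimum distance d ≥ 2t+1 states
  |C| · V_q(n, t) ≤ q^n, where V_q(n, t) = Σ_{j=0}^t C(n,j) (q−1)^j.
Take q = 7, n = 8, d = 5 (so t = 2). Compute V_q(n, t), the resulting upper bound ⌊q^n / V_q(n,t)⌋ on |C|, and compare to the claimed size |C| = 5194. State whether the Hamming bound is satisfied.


V_q(n, t) = 1057, q^n = 5764801, Hamming bound = 5453, |C| = 5194 ≤ bound (satisfied).

Step 1: Compute V_q(n, t) = Σ_{j=0}^2 C(n, j) (q−1)^j.
  j = 0: C(8,0)·(6)^0 = 1·1 = 1.
  j = 1: C(8,1)·(6)^1 = 8·6 = 48.
  j = 2: C(8,2)·(6)^2 = 28·36 = 1008.
  V_q(n, t) = 1 + 48 + 1008 = 1057.
Step 2: q^n = 7^8 = 5764801.
Step 3: Hamming bound ⌊q^n / V_q(n,t)⌋ = ⌊5764801/1057⌋ = 5453.
Step 4: Compare |C| = 5194 to 5453: satisfied.
The claimed |C| lies below the Hamming bound.


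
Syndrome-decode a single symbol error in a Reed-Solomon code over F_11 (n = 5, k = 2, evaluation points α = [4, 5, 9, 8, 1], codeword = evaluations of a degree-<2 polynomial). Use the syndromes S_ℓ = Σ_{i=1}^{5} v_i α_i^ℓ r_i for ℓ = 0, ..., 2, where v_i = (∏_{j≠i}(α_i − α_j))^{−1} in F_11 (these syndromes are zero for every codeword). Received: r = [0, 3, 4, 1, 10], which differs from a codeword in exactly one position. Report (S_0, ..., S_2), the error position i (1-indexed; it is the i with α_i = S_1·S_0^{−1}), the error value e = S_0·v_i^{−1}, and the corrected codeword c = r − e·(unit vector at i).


S = (8, 8, 8), error at position 5, error magnitude e = 8, c = [0, 3, 4, 1, 2].

Step 1: column multipliers v_i = (∏_{j≠i}(α_i − α_j))^{−1} mod 11.
  i = 1 (α = 4): (4−5)(4−9)(4−8)(4−1) = (−1)·(−5)·(−4)·3 = −60 ≡ 6, so v_1 = 6^{−1} = 2 (mod 11).
  i = 2 (α = 5): (5−4)(5−9)(5−8)(5−1) = 1·(−4)·(−3)·4 = 48 ≡ 4, so v_2 = 4^{−1} = 3 (mod 11).
  i = 3 (α = 9): (9−4)(9−5)(9−8)(9−1) = 5·4·1·8 = 160 ≡ 6, so v_3 = 6^{−1} = 2 (mod 11).
  i = 4 (α = 8): (8−4)(8−5)(8−9)(8−1) = 4·3·(−1)·7 = −84 ≡ 4, so v_4 = 4^{−1} = 3 (mod 11).
  i = 5 (α = 1): (1−4)(1−5)(1−9)(1−8) = (−3)·(−4)·(−8)·(−7) = 672 ≡ 1, so v_5 = 1^{−1} = 1 (mod 11).
  v = [2, 3, 2, 3, 1].
Step 2: syndromes of r = [0, 3, 4, 1, 10] (all sums mod 11).
  S_0 = Σ v_i r_i = 2·0 + 3·3 + 2·4 + 3·1 + 1·10 = 30 ≡ 8.
  S_1 = Σ v_i α_i r_i = 2·4·0 + 3·5·3 + 2·9·4 + 3·8·1 + 1·1·10 = 151 ≡ 8.
  α_i^2 mod 11 = [5, 3, 4, 9, 1].
  S_2 = Σ v_i α_i^2 r_i = 2·5·0 + 3·3·3 + 2·4·4 + 3·9·1 + 1·1·10 = 96 ≡ 8.
  S = (8, 8, 8) ≠ 0, so r is not a codeword (an error is present).
Step 3: locate the error. For a single error e at position i, S_ℓ = v_i·e·α_i^ℓ, so α_err = S_1/S_0.
  S_0^{−1} = 8^{−1} = 7 (mod 11), so α_err = 8·7 = 56 ≡ 1 = α_5. Error position i = 5.
  Consistency check: S_2/S_1 = 8·7 = 56 ≡ 1 = α_err ✓ (single-error assumption holds).
Step 4: error magnitude e = S_0/v_5 = S_0·∏_{j≠5}(α_5 − α_j) = 8·1 = 8 ≡ 8 (mod 11).
Step 5: correct position 5: c_5 = r_5 − e = 10 − 8 ≡ 2 (mod 11). Hence c = [0, 3, 4, 1, 2].
  Check: interpolating c through the α_i gives m(x) = 10 + 3·x (degree < 2) with m(α_i) = c_i for every i, so c is indeed a codeword.
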